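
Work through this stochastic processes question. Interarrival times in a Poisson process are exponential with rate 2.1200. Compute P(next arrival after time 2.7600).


P(X > t) = exp(-lambda * t)
= exp(-2.1200 * 2.7600)
= exp(-5.8512) = 0.0029

0.0029


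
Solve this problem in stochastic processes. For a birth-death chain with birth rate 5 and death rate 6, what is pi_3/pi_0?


For birth-death process, pi_n/pi_0 = (lambda/mu)^n
= (5/6)^3
= 0.5787

0.5787


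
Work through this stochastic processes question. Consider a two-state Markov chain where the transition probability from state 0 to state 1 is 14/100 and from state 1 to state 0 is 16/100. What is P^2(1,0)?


Computing P^2 by matrix multiplication.
P = [[0.8600, 0.1400], [0.1600, 0.8400]]
After raising P to the power 2:
P^2(1,0) = 0.2720

0.2720


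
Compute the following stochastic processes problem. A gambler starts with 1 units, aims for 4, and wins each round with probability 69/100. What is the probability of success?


Gambler's ruin formula:
r = q/p = 0.3100/0.6900 = 0.4493
P(win) = (1 - r^i)/(1 - r^N)
= (1 - 0.4493^1)/(1 - 0.4493^4)
= 0.5741

0.5741


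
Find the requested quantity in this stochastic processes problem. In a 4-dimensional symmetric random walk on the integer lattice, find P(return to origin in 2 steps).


P(return in 2 steps) = P(reverse first step) = 1/(2d)
= 1/8
= 0.1250

0.1250


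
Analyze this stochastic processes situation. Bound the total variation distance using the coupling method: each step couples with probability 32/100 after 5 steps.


TV distance bound <= (1-delta)^n
= (1 - 0.3200)^5
= 0.6800^5
= 0.1454

0.1454


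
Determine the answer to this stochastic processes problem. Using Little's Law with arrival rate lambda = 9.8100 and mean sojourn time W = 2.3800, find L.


Little's Law: L = lambda * W
= 9.8100 * 2.3800
= 23.3478

23.3478


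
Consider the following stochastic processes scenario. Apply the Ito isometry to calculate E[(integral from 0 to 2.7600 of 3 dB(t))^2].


By Ito isometry: E[(int f dB)^2] = int f^2 dt
= 3^2 * 2.7600
= 9 * 2.7600 = 24.8400

24.8400


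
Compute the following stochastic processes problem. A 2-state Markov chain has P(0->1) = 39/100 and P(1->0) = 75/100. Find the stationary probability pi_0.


Stationary distribution: pi_0 = p10/(p01+p10), pi_1 = p01/(p01+p10)
p01 = 0.3900, p10 = 0.7500
pi_0 = 0.6579

0.6579


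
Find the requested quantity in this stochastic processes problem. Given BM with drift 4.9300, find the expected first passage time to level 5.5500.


Expected first passage time = a/mu
= 5.5500/4.9300
= 1.1258

1.1258


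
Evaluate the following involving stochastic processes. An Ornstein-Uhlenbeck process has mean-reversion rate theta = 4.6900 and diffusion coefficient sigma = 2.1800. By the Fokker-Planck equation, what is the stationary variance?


Stationary variance = sigma^2 / (2*theta)
= 2.1800^2 / (2*4.6900)
= 4.7524 / 9.3800
= 0.5067

0.5067


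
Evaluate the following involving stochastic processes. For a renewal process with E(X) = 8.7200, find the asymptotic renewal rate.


Long-run renewal rate = 1/E(X)
= 1/8.7200
= 0.1147

0.1147


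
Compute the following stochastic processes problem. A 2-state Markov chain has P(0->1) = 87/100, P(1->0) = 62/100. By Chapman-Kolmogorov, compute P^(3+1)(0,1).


P^4 = P^3 * P^1
Computing via matrix multiplication of the transition matrix.
Entry (0,1) of P^4 = 0.5502

0.5502


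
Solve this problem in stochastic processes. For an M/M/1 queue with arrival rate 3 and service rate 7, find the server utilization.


rho = lambda/mu
= 3/7
= 0.4286

0.4286


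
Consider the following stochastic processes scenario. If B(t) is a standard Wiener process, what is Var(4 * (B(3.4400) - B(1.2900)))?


Var(alpha*(B(t)-B(s))) = alpha^2 * (t-s)
= 4^2 * (3.4400 - 1.2900)
= 16 * 2.1500
= 34.4000

34.4000


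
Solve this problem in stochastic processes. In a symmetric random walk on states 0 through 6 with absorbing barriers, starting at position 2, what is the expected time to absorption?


For symmetric RW on 0,...,N with absorbing barriers, E(i) = i*(N-i)
E(2) = 2 * 4 = 8

8


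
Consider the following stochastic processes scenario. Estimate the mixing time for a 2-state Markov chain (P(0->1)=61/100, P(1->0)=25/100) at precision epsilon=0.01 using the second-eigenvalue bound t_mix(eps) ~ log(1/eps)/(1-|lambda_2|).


lambda_2 = |1 - p01 - p10| = |1 - 0.6100 - 0.2500| = 0.1400
t_mix ~ log(1/eps)/(1 - |lambda_2|)
= log(100)/(1 - 0.1400) = 4.6052/0.8600
= 5.3548

5.3548


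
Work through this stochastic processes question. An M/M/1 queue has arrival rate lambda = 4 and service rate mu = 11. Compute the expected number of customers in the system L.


rho = 4/11 = 0.3636
L = rho/(1-rho)
= 0.3636/0.6364
= 0.5714

0.5714


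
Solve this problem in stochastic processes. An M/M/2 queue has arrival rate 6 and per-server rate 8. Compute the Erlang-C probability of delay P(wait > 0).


a = lambda/mu = 0.7500
rho = a/c = 0.3750
Erlang-C formula applied:
C(c,a) = 0.2045

0.2045


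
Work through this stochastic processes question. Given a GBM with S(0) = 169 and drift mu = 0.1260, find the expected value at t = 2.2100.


E[S(t)] = S(0) * exp(mu * t)
= 169 * exp(0.1260 * 2.2100)
= 169 * 1.3211
= 223.2648

223.2648


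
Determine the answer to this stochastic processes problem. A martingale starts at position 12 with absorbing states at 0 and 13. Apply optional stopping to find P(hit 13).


By optional stopping theorem: E(M at tau) = M(0) = 12
P(hit 13)*13 + P(hit 0)*0 = 12
P(hit 13) = (12 - 0)/(13 - 0) = 12/13 = 0.9231

0.9231


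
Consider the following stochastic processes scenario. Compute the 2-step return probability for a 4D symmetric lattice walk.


P(return in 2 steps) = P(reverse first step) = 1/(2d)
= 1/8
= 0.1250

0.1250


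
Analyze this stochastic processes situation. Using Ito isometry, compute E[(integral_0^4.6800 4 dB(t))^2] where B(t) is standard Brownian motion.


By Ito isometry: E[(int f dB)^2] = int f^2 dt
= 4^2 * 4.6800
= 16 * 4.6800 = 74.8800

74.8800


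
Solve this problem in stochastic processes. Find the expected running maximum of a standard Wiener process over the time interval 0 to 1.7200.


E(max B(s)) = sqrt(2t/pi)
= sqrt(2*1.7200/pi)
= sqrt(1.0950)
= 1.0464

1.0464


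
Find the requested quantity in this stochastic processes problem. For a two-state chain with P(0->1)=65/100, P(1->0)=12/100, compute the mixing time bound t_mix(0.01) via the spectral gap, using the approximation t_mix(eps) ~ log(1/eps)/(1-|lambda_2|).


lambda_2 = |1 - p01 - p10| = |1 - 0.6500 - 0.1200| = 0.2300
t_mix ~ log(1/eps)/(1 - |lambda_2|)
= log(100)/(1 - 0.2300) = 4.6052/0.7700
= 5.9807

5.9807


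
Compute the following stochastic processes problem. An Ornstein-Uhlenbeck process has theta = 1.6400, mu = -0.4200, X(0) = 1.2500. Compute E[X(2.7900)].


E[X(t)] = mu + (X(0) - mu)*exp(-theta*t)
= -0.4200 + (1.2500 - -0.4200)*exp(-1.6400*2.7900)
= -0.4200 + 1.6700 * 0.0103
= -0.4028

-0.4028


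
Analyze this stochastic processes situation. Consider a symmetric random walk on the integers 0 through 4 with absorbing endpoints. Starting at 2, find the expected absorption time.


For symmetric RW on 0,...,N with absorbing barriers, E(i) = i*(N-i)
E(2) = 2 * 2 = 4

4


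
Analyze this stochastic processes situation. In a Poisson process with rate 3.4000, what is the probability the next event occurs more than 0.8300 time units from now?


P(X > t) = exp(-lambda * t)
= exp(-3.4000 * 0.8300)
= exp(-2.8220) = 0.0595

0.0595


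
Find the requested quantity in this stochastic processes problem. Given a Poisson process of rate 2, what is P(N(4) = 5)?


P(N(t)=k) = (lambda*t)^k * exp(-lambda*t) / k!
lambda*t = 8
= 8^5 * exp(-8) / 5!
= 32768 * 3.3546e-04 / 120
= 0.0916

0.0916


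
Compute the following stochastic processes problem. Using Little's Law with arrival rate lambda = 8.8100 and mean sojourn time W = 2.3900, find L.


Little's Law: L = lambda * W
= 8.8100 * 2.3900
= 21.0559

21.0559


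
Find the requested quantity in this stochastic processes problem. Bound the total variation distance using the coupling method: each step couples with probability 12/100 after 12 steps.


TV distance bound <= (1-delta)^n
= (1 - 0.1200)^12
= 0.8800^12
= 0.2157

0.2157


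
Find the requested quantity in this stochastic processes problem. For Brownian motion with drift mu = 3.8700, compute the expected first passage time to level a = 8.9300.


Expected first passage time = a/mu
= 8.9300/3.8700
= 2.3075

2.3075


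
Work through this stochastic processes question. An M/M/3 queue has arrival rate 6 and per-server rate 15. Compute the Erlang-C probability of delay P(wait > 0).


a = lambda/mu = 0.4000
rho = a/c = 0.1333
Erlang-C formula applied:
C(c,a) = 0.0082

0.0082


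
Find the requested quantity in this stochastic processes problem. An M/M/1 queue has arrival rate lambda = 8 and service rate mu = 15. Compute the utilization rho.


rho = lambda/mu
= 8/15
= 0.5333

0.5333


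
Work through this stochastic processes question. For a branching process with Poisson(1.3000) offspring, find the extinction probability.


Since mu = 1.3000 > 1, extinction prob q < 1.
Solve s = exp(mu*(s-1)) iteratively.
q = 0.5770

0.5770


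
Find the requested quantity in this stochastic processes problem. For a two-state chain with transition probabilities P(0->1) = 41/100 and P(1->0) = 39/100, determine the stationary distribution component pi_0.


Stationary distribution: pi_0 = p10/(p01+p10), pi_1 = p01/(p01+p10)
p01 = 0.4100, p10 = 0.3900
pi_0 = 0.4875

0.4875


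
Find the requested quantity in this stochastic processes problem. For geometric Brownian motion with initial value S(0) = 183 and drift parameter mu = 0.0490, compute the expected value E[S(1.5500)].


E[S(t)] = S(0) * exp(mu * t)
= 183 * exp(0.0490 * 1.5500)
= 183 * 1.0789
= 197.4403

197.4403


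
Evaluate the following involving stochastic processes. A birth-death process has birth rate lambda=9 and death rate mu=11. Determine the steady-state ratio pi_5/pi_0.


For birth-death process, pi_n/pi_0 = (lambda/mu)^n
= (9/11)^5
= 0.3666

0.3666


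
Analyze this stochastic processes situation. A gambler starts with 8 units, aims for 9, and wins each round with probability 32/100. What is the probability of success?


Gambler's ruin formula:
r = q/p = 0.6800/0.3200 = 2.1250
P(win) = (1 - r^i)/(1 - r^N)
= (1 - 2.1250^8)/(1 - 2.1250^9)
= 0.4700

0.4700


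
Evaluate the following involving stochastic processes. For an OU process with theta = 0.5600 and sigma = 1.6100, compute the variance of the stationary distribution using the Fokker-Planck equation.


Stationary variance = sigma^2 / (2*theta)
= 1.6100^2 / (2*0.5600)
= 2.5921 / 1.1200
= 2.3144

2.3144


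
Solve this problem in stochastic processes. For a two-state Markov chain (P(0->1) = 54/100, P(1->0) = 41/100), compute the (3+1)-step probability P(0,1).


P^4 = P^3 * P^1
Computing via matrix multiplication of the transition matrix.
Entry (0,1) of P^4 = 0.5684

0.5684


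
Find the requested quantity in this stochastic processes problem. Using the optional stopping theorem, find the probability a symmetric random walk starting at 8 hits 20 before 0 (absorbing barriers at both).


By optional stopping theorem: E(M at tau) = M(0) = 8
P(hit 20)*20 + P(hit 0)*0 = 8
P(hit 20) = (8 - 0)/(20 - 0) = 2/5 = 0.4000

0.4000


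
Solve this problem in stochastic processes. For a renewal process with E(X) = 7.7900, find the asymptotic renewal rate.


Long-run renewal rate = 1/E(X)
= 1/7.7900
= 0.1284

0.1284


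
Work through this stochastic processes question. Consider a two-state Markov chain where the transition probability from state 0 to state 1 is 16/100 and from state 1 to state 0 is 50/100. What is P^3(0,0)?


Computing P^3 by matrix multiplication.
P = [[0.8400, 0.1600], [0.5000, 0.5000]]
After raising P to the power 3:
P^3(0,0) = 0.7671

0.7671


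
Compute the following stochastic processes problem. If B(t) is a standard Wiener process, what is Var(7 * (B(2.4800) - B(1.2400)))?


Var(alpha*(B(t)-B(s))) = alpha^2 * (t-s)
= 7^2 * (2.4800 - 1.2400)
= 49 * 1.2400
= 60.7600

60.7600


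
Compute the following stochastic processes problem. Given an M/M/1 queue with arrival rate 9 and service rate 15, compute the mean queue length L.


rho = 9/15 = 0.6000
L = rho/(1-rho)
= 0.6000/0.4000
= 1.5000

1.5000


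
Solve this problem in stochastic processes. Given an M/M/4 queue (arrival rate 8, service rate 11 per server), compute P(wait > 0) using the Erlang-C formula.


a = lambda/mu = 0.7273
rho = a/c = 0.1818
Erlang-C formula applied:
C(c,a) = 0.0069

0.0069


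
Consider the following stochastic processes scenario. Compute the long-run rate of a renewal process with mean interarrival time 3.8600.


Long-run renewal rate = 1/E(X)
= 1/3.8600
= 0.2591

0.2591


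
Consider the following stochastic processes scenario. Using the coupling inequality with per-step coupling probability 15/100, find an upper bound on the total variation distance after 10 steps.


TV distance bound <= (1-delta)^n
= (1 - 0.1500)^10
= 0.8500^10
= 0.1969

0.1969


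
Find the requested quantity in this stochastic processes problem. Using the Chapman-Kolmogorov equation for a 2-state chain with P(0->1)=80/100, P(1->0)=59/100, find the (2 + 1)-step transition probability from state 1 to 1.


P^3 = P^2 * P^1
Computing via matrix multiplication of the transition matrix.
Entry (1,1) of P^3 = 0.5504

0.5504


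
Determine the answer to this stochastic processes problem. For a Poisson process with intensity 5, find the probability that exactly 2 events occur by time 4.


P(N(t)=k) = (lambda*t)^k * exp(-lambda*t) / k!
lambda*t = 20
= 20^2 * exp(-20) / 2!
= 400 * 2.0612e-09 / 2
= 4.1223e-07

4.1223e-07


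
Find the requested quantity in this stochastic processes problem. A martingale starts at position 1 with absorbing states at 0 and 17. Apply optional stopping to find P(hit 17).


By optional stopping theorem: E(M at tau) = M(0) = 1
P(hit 17)*17 + P(hit 0)*0 = 1
P(hit 17) = (1 - 0)/(17 - 0) = 1/17 = 0.0588

0.0588


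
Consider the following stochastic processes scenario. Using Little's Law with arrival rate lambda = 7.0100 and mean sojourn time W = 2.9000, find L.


Little's Law: L = lambda * W
= 7.0100 * 2.9000
= 20.3290

20.3290


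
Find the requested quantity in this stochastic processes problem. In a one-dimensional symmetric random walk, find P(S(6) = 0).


P(S(6) = 0) = C(6,3) / 4^3
= 20 / 64
= 0.3125

0.3125


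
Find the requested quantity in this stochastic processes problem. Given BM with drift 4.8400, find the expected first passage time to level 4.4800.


Expected first passage time = a/mu
= 4.4800/4.8400
= 0.9256

0.9256


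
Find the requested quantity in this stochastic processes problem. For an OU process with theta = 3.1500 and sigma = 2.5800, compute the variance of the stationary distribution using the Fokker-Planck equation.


Stationary variance = sigma^2 / (2*theta)
= 2.5800^2 / (2*3.1500)
= 6.6564 / 6.3000
= 1.0566

1.0566


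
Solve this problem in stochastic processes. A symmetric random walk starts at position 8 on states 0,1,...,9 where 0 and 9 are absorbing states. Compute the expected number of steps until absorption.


For symmetric RW on 0,...,N with absorbing barriers, E(i) = i*(N-i)
E(8) = 8 * 1 = 8

8


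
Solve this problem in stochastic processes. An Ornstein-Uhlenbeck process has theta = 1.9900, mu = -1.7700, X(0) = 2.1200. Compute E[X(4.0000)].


E[X(t)] = mu + (X(0) - mu)*exp(-theta*t)
= -1.7700 + (2.1200 - -1.7700)*exp(-1.9900*4.0000)
= -1.7700 + 3.8900 * 3.4915e-04
= -1.7686

-1.7686


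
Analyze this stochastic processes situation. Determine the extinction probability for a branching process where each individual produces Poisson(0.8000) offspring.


Since mu = 0.8000 <= 1, extinction probability = 1.

1.0000


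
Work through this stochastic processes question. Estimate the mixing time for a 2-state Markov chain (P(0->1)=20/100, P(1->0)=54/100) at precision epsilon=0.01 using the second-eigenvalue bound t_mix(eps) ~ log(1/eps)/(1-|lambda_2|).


lambda_2 = |1 - p01 - p10| = |1 - 0.2000 - 0.5400| = 0.2600
t_mix ~ log(1/eps)/(1 - |lambda_2|)
= log(100)/(1 - 0.2600) = 4.6052/0.7400
= 6.2232

6.2232


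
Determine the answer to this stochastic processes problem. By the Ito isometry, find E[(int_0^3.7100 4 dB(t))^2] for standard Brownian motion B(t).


By Ito isometry: E[(int f dB)^2] = int f^2 dt
= 4^2 * 3.7100
= 16 * 3.7100 = 59.3600

59.3600


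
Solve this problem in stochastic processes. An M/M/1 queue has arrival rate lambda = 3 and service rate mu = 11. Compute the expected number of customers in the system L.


rho = 3/11 = 0.2727
L = rho/(1-rho)
= 0.2727/0.7273
= 0.3750

0.3750


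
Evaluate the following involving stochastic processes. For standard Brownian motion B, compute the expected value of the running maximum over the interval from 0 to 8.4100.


E(max B(s)) = sqrt(2t/pi)
= sqrt(2*8.4100/pi)
= sqrt(5.3540)
= 2.3139

2.3139


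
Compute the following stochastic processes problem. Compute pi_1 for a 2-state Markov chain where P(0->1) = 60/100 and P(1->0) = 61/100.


Stationary distribution: pi_0 = p10/(p01+p10), pi_1 = p01/(p01+p10)
p01 = 0.6000, p10 = 0.6100
pi_1 = 0.4959

0.4959


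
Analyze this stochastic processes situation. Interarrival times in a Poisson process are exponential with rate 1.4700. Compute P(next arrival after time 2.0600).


P(X > t) = exp(-lambda * t)
= exp(-1.4700 * 2.0600)
= exp(-3.0282) = 0.0484

0.0484


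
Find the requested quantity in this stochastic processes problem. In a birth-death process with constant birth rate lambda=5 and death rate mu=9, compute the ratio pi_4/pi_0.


For birth-death process, pi_n/pi_0 = (lambda/mu)^n
= (5/9)^4
= 0.0953

0.0953


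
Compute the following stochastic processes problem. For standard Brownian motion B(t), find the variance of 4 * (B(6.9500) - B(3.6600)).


Var(alpha*(B(t)-B(s))) = alpha^2 * (t-s)
= 4^2 * (6.9500 - 3.6600)
= 16 * 3.2900
= 52.6400

52.6400


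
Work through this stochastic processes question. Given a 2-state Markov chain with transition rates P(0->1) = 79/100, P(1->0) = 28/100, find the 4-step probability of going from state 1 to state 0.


Computing P^4 by matrix multiplication.
P = [[0.2100, 0.7900], [0.2800, 0.7200]]
After raising P to the power 4:
P^4(1,0) = 0.2617

0.2617


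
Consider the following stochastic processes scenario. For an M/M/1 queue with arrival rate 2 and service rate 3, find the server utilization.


rho = lambda/mu
= 2/3
= 0.6667

0.6667


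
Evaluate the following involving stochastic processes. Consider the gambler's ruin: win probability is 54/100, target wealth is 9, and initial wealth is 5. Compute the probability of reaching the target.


Gambler's ruin formula:
r = q/p = 0.4600/0.5400 = 0.8519
P(win) = (1 - r^i)/(1 - r^N)
= (1 - 0.8519^5)/(1 - 0.8519^9)
= 0.7220

0.7220


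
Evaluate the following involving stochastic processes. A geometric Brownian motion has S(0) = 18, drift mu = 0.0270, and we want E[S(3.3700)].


E[S(t)] = S(0) * exp(mu * t)
= 18 * exp(0.0270 * 3.3700)
= 18 * 1.0953
= 19.7146

19.7146


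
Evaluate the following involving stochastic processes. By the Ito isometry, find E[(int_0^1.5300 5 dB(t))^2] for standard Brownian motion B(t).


By Ito isometry: E[(int f dB)^2] = int f^2 dt
= 5^2 * 1.5300
= 25 * 1.5300 = 38.2500

38.2500


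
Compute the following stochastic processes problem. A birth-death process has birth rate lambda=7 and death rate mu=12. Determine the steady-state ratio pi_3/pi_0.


For birth-death process, pi_n/pi_0 = (lambda/mu)^n
= (7/12)^3
= 0.1985

0.1985


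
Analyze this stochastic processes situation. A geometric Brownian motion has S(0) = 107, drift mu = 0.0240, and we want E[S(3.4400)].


E[S(t)] = S(0) * exp(mu * t)
= 107 * exp(0.0240 * 3.4400)
= 107 * 1.0861
= 116.2088

116.2088


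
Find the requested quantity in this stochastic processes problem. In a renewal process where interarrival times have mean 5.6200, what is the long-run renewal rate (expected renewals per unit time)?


Long-run renewal rate = 1/E(X)
= 1/5.6200
= 0.1779

0.1779


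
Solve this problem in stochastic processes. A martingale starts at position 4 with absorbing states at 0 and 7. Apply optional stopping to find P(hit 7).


By optional stopping theorem: E(M at tau) = M(0) = 4
P(hit 7)*7 + P(hit 0)*0 = 4
P(hit 7) = (4 - 0)/(7 - 0) = 4/7 = 0.5714

0.5714


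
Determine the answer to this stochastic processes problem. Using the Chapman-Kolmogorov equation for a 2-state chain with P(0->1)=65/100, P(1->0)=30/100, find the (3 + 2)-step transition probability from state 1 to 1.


P^5 = P^3 * P^2
Computing via matrix multiplication of the transition matrix.
Entry (1,1) of P^5 = 0.6842

0.6842


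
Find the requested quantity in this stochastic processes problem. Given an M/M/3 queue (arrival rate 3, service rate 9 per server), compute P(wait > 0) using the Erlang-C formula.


a = lambda/mu = 0.3333
rho = a/c = 0.1111
Erlang-C formula applied:
C(c,a) = 0.0050

0.0050


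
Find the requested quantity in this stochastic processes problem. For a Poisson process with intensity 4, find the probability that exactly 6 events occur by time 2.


P(N(t)=k) = (lambda*t)^k * exp(-lambda*t) / k!
lambda*t = 8
= 8^6 * exp(-8) / 6!
= 262144 * 3.3546e-04 / 720
= 0.1221

0.1221


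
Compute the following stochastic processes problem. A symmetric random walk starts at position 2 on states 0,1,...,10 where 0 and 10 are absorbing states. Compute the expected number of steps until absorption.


For symmetric RW on 0,...,N with absorbing barriers, E(i) = i*(N-i)
E(2) = 2 * 8 = 16

16


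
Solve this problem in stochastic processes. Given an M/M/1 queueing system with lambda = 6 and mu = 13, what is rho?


rho = lambda/mu
= 6/13
= 0.4615

0.4615


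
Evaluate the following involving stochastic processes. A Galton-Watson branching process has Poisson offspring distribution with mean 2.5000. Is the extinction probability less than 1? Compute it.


Since mu = 2.5000 > 1, extinction prob q < 1.
Solve s = exp(mu*(s-1)) iteratively.
q = 0.1074

0.1074


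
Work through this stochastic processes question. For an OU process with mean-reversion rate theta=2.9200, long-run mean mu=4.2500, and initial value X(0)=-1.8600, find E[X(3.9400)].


E[X(t)] = mu + (X(0) - mu)*exp(-theta*t)
= 4.2500 + (-1.8600 - 4.2500)*exp(-2.9200*3.9400)
= 4.2500 + -6.1100 * 1.0082e-05
= 4.2499

4.2499


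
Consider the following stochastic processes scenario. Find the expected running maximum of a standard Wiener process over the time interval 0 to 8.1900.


E(max B(s)) = sqrt(2t/pi)
= sqrt(2*8.1900/pi)
= sqrt(5.2139)
= 2.2834

2.2834


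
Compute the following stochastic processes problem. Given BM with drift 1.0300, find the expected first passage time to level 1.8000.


Expected first passage time = a/mu
= 1.8000/1.0300
= 1.7476

1.7476


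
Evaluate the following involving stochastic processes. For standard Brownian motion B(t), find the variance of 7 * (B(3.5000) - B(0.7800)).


Var(alpha*(B(t)-B(s))) = alpha^2 * (t-s)
= 7^2 * (3.5000 - 0.7800)
= 49 * 2.7200
= 133.2800

133.2800


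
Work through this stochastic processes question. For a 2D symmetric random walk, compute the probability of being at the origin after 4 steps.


P = C(4,2)^2 / 4^4
= 6^2 / 256
= 36 / 256
= 0.1406

0.1406


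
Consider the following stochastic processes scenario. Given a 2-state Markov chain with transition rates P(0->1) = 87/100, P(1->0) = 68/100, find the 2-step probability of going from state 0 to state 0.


Computing P^2 by matrix multiplication.
P = [[0.1300, 0.8700], [0.6800, 0.3200]]
After raising P to the power 2:
P^2(0,0) = 0.6085

0.6085


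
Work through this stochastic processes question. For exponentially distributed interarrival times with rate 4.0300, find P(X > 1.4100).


P(X > t) = exp(-lambda * t)
= exp(-4.0300 * 1.4100)
= exp(-5.6823) = 0.0034

0.0034


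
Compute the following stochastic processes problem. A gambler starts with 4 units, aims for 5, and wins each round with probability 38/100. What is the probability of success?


Gambler's ruin formula:
r = q/p = 0.6200/0.3800 = 1.6316
P(win) = (1 - r^i)/(1 - r^N)
= (1 - 1.6316^4)/(1 - 1.6316^5)
= 0.5763

0.5763


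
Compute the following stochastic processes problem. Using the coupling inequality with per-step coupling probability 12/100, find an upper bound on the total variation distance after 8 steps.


TV distance bound <= (1-delta)^n
= (1 - 0.1200)^8
= 0.8800^8
= 0.3596

0.3596


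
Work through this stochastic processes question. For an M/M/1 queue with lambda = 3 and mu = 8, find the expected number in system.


rho = 3/8 = 0.3750
L = rho/(1-rho)
= 0.3750/0.6250
= 0.6000

0.6000


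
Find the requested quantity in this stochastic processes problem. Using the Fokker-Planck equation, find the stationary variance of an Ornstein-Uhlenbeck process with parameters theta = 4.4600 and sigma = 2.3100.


Stationary variance = sigma^2 / (2*theta)
= 2.3100^2 / (2*4.4600)
= 5.3361 / 8.9200
= 0.5982

0.5982


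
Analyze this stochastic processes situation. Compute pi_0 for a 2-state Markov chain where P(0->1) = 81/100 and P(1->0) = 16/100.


Stationary distribution: pi_0 = p10/(p01+p10), pi_1 = p01/(p01+p10)
p01 = 0.8100, p10 = 0.1600
pi_0 = 0.1649

0.1649


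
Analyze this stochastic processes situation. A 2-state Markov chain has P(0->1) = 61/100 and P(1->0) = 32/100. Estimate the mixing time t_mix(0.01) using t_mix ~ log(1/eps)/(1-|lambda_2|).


lambda_2 = |1 - p01 - p10| = |1 - 0.6100 - 0.3200| = 0.0700
t_mix ~ log(1/eps)/(1 - |lambda_2|)
= log(100)/(1 - 0.0700) = 4.6052/0.9300
= 4.9518

4.9518


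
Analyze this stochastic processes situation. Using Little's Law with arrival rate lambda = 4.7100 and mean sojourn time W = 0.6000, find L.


Little's Law: L = lambda * W
= 4.7100 * 0.6000
= 2.8260

2.8260


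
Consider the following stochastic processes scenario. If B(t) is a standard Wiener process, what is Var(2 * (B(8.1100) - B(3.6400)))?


Var(alpha*(B(t)-B(s))) = alpha^2 * (t-s)
= 2^2 * (8.1100 - 3.6400)
= 4 * 4.4700
= 17.8800

17.8800


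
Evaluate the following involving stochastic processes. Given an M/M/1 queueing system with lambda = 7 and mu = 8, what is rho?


rho = lambda/mu
= 7/8
= 0.8750

0.8750


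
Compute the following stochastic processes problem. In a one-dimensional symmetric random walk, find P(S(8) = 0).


P(S(8) = 0) = C(8,4) / 4^4
= 70 / 256
= 0.2734

0.2734


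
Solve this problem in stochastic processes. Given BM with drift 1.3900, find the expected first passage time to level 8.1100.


Expected first passage time = a/mu
= 8.1100/1.3900
= 5.8345

5.8345


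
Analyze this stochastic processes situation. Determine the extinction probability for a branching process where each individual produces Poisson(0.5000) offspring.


Since mu = 0.5000 <= 1, extinction probability = 1.

1.0000


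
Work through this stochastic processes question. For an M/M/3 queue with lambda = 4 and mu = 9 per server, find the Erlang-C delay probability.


a = lambda/mu = 0.4444
rho = a/c = 0.1481
Erlang-C formula applied:
C(c,a) = 0.0110

0.0110


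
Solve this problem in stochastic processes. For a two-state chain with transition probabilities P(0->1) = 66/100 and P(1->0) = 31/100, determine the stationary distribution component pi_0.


Stationary distribution: pi_0 = p10/(p01+p10), pi_1 = p01/(p01+p10)
p01 = 0.6600, p10 = 0.3100
pi_0 = 0.3196

0.3196


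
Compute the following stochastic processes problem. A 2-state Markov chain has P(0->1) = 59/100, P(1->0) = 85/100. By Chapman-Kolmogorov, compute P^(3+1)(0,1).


P^4 = P^3 * P^1
Computing via matrix multiplication of the transition matrix.
Entry (0,1) of P^4 = 0.3944

0.3944


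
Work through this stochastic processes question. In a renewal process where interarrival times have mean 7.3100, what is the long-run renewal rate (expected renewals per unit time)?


Long-run renewal rate = 1/E(X)
= 1/7.3100
= 0.1368

0.1368


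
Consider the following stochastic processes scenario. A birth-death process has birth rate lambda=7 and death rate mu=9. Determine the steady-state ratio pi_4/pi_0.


For birth-death process, pi_n/pi_0 = (lambda/mu)^n
= (7/9)^4
= 0.3660

0.3660


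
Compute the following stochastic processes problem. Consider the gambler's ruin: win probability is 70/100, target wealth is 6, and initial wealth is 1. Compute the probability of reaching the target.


Gambler's ruin formula:
r = q/p = 0.3000/0.7000 = 0.4286
P(win) = (1 - r^i)/(1 - r^N)
= (1 - 0.4286^1)/(1 - 0.4286^6)
= 0.5750

0.5750


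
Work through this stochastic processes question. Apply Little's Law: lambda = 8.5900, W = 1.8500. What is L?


Little's Law: L = lambda * W
= 8.5900 * 1.8500
= 15.8915

15.8915


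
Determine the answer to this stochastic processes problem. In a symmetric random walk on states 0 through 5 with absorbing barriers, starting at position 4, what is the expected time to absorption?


For symmetric RW on 0,...,N with absorbing barriers, E(i) = i*(N-i)
E(4) = 4 * 1 = 4

4


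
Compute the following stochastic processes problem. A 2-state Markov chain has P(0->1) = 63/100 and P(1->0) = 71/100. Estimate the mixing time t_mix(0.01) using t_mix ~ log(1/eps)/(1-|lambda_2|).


lambda_2 = |1 - p01 - p10| = |1 - 0.6300 - 0.7100| = 0.3400
t_mix ~ log(1/eps)/(1 - |lambda_2|)
= log(100)/(1 - 0.3400) = 4.6052/0.6600
= 6.9775

6.9775


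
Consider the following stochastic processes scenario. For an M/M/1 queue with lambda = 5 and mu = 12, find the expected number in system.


rho = 5/12 = 0.4167
L = rho/(1-rho)
= 0.4167/0.5833
= 0.7143

0.7143


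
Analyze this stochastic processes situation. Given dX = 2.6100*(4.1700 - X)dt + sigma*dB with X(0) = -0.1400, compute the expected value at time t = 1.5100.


E[X(t)] = mu + (X(0) - mu)*exp(-theta*t)
= 4.1700 + (-0.1400 - 4.1700)*exp(-2.6100*1.5100)
= 4.1700 + -4.3100 * 0.0194
= 4.0863

4.0863


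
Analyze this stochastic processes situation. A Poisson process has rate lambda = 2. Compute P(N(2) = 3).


P(N(t)=k) = (lambda*t)^k * exp(-lambda*t) / k!
lambda*t = 4
= 4^3 * exp(-4) / 3!
= 64 * 0.0183 / 6
= 0.1954

0.1954


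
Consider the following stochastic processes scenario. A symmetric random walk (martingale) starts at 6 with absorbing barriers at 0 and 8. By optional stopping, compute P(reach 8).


By optional stopping theorem: E(M at tau) = M(0) = 6
P(hit 8)*8 + P(hit 0)*0 = 6
P(hit 8) = (6 - 0)/(8 - 0) = 3/4 = 0.7500

0.7500


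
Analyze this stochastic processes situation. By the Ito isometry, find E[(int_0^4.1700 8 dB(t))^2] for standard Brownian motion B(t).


By Ito isometry: E[(int f dB)^2] = int f^2 dt
= 8^2 * 4.1700
= 64 * 4.1700 = 266.8800

266.8800


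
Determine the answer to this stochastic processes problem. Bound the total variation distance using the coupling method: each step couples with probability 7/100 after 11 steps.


TV distance bound <= (1-delta)^n
= (1 - 0.0700)^11
= 0.9300^11
= 0.4501

0.4501


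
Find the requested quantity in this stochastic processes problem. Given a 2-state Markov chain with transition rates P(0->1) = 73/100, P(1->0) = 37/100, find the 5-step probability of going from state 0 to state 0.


Computing P^5 by matrix multiplication.
P = [[0.2700, 0.7300], [0.3700, 0.6300]]
After raising P to the power 5:
P^5(0,0) = 0.3364

0.3364


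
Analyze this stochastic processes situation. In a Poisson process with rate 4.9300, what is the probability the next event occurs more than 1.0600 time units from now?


P(X > t) = exp(-lambda * t)
= exp(-4.9300 * 1.0600)
= exp(-5.2258) = 0.0054

0.0054


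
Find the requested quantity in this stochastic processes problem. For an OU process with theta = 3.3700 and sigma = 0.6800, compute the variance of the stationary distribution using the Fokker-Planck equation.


Stationary variance = sigma^2 / (2*theta)
= 0.6800^2 / (2*3.3700)
= 0.4624 / 6.7400
= 0.0686

0.0686


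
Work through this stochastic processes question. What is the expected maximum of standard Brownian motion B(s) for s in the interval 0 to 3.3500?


E(max B(s)) = sqrt(2t/pi)
= sqrt(2*3.3500/pi)
= sqrt(2.1327)
= 1.4604

1.4604


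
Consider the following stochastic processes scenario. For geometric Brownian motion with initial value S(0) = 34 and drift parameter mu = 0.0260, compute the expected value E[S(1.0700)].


E[S(t)] = S(0) * exp(mu * t)
= 34 * exp(0.0260 * 1.0700)
= 34 * 1.0282
= 34.9592

34.9592


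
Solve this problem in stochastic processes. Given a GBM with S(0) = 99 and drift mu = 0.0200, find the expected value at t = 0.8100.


E[S(t)] = S(0) * exp(mu * t)
= 99 * exp(0.0200 * 0.8100)
= 99 * 1.0163
= 100.6169

100.6169


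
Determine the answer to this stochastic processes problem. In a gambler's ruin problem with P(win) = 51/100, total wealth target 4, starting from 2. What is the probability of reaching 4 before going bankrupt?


Gambler's ruin formula:
r = q/p = 0.4900/0.5100 = 0.9608
P(win) = (1 - r^i)/(1 - r^N)
= (1 - 0.9608^2)/(1 - 0.9608^4)
= 0.5200

0.5200


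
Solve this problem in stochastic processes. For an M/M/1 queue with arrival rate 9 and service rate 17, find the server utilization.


rho = lambda/mu
= 9/17
= 0.5294

0.5294


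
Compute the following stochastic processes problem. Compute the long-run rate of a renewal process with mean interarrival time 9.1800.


Long-run renewal rate = 1/E(X)
= 1/9.1800
= 0.1089

0.1089


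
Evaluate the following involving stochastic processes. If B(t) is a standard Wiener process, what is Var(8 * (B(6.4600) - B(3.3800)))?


Var(alpha*(B(t)-B(s))) = alpha^2 * (t-s)
= 8^2 * (6.4600 - 3.3800)
= 64 * 3.0800
= 197.1200

197.1200


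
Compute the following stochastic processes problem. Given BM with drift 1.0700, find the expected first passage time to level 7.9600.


Expected first passage time = a/mu
= 7.9600/1.0700
= 7.4393

7.4393


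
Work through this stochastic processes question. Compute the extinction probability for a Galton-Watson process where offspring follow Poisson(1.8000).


Since mu = 1.8000 > 1, extinction prob q < 1.
Solve s = exp(mu*(s-1)) iteratively.
q = 0.2676

0.2676


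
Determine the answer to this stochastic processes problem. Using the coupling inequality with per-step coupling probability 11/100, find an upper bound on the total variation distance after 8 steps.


TV distance bound <= (1-delta)^n
= (1 - 0.1100)^8
= 0.8900^8
= 0.3937

0.3937


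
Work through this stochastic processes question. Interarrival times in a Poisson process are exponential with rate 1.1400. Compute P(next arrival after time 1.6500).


P(X > t) = exp(-lambda * t)
= exp(-1.1400 * 1.6500)
= exp(-1.8810) = 0.1524

0.1524


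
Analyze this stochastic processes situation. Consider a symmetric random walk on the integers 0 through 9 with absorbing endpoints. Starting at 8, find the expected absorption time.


For symmetric RW on 0,...,N with absorbing barriers, E(i) = i*(N-i)
E(8) = 8 * 1 = 8

8


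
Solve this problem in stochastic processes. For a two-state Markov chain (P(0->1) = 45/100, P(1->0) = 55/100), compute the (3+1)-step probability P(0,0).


P^4 = P^3 * P^1
Computing via matrix multiplication of the transition matrix.
Entry (0,0) of P^4 = 0.5500

0.5500


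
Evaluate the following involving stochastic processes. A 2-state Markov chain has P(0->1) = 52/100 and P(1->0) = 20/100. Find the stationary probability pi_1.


Stationary distribution: pi_0 = p10/(p01+p10), pi_1 = p01/(p01+p10)
p01 = 0.5200, p10 = 0.2000
pi_1 = 0.7222

0.7222


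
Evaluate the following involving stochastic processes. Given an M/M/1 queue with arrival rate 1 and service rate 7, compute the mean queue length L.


rho = 1/7 = 0.1429
L = rho/(1-rho)
= 0.1429/0.8571
= 0.1667

0.1667


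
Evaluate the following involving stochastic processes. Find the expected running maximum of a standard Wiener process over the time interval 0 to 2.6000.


E(max B(s)) = sqrt(2t/pi)
= sqrt(2*2.6000/pi)
= sqrt(1.6552)
= 1.2866

1.2866


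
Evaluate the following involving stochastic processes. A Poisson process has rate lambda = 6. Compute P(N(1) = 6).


P(N(t)=k) = (lambda*t)^k * exp(-lambda*t) / k!
lambda*t = 6
= 6^6 * exp(-6) / 6!
= 46656 * 0.0025 / 720
= 0.1606

0.1606


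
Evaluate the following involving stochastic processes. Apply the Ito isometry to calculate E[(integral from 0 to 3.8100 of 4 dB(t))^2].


By Ito isometry: E[(int f dB)^2] = int f^2 dt
= 4^2 * 3.8100
= 16 * 3.8100 = 60.9600

60.9600


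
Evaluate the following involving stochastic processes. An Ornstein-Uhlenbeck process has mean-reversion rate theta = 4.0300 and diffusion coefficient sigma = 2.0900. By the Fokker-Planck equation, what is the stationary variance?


Stationary variance = sigma^2 / (2*theta)
= 2.0900^2 / (2*4.0300)
= 4.3681 / 8.0600
= 0.5419

0.5419


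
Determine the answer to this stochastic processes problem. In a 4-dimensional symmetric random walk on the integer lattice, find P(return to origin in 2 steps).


P(return in 2 steps) = P(reverse first step) = 1/(2d)
= 1/8
= 0.1250

0.1250


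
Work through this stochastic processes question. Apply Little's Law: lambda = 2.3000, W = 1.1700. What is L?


Little's Law: L = lambda * W
= 2.3000 * 1.1700
= 2.6910

2.6910


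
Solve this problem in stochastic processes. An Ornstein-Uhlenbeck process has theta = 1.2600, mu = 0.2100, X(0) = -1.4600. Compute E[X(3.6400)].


E[X(t)] = mu + (X(0) - mu)*exp(-theta*t)
= 0.2100 + (-1.4600 - 0.2100)*exp(-1.2600*3.6400)
= 0.2100 + -1.6700 * 0.0102
= 0.1930

0.1930


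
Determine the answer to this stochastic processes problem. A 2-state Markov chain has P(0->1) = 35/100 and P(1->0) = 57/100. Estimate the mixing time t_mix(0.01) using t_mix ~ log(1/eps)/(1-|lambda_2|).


lambda_2 = |1 - p01 - p10| = |1 - 0.3500 - 0.5700| = 0.0800
t_mix ~ log(1/eps)/(1 - |lambda_2|)
= log(100)/(1 - 0.0800) = 4.6052/0.9200
= 5.0056

5.0056


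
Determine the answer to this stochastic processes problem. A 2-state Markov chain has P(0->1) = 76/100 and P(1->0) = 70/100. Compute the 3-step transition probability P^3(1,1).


Computing P^3 by matrix multiplication.
P = [[0.2400, 0.7600], [0.7000, 0.3000]]
After raising P to the power 3:
P^3(1,1) = 0.4739

0.4739


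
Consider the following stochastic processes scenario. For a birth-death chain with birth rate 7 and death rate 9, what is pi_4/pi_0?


For birth-death process, pi_n/pi_0 = (lambda/mu)^n
= (7/9)^4
= 0.3660

0.3660


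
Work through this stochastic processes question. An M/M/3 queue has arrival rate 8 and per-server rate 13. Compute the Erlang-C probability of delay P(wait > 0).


a = lambda/mu = 0.6154
rho = a/c = 0.2051
Erlang-C formula applied:
C(c,a) = 0.0264

0.0264


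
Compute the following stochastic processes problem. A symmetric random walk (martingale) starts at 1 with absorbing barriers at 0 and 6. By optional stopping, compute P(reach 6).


By optional stopping theorem: E(M at tau) = M(0) = 1
P(hit 6)*6 + P(hit 0)*0 = 1
P(hit 6) = (1 - 0)/(6 - 0) = 1/6 = 0.1667

0.1667


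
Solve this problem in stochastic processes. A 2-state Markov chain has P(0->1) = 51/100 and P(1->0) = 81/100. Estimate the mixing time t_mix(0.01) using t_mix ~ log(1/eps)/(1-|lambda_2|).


lambda_2 = |1 - p01 - p10| = |1 - 0.5100 - 0.8100| = 0.3200
t_mix ~ log(1/eps)/(1 - |lambda_2|)
= log(100)/(1 - 0.3200) = 4.6052/0.6800
= 6.7723

6.7723
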